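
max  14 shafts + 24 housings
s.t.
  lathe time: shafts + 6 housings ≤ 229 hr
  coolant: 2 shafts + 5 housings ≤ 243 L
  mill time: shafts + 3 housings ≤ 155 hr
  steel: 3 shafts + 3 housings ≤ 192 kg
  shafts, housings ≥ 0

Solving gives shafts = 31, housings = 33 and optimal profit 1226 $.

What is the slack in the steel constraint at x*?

0

steel used = 3·31 + 3·33 = 192; slack = 192 − 192 = 0.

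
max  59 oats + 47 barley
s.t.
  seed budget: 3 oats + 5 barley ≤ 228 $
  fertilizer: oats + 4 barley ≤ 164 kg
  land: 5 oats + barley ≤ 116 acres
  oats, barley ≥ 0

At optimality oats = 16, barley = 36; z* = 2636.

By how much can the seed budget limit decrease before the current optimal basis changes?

Binding constraints: seed budget, land. The basis is B = [[3,5],[5,1]] with det -22.
Per unit decrease in seed budget, x* moves by d = (0.0455, -0.2273).
The basis stays optimal until barley reaches 0; allowable decrease = 158.4 $.

158.4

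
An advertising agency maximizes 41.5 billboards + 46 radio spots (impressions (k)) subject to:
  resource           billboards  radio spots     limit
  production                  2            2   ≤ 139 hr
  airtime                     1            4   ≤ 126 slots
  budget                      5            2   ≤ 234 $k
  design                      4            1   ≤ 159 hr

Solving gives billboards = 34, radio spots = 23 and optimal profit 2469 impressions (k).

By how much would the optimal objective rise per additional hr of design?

8

At the optimum: production uses 114 of 139 (slack = 25); airtime uses 126 of 126 (binding); budget uses 216 of 234 (slack = 18); design uses 159 of 159 (binding).
Since production, budget are not tight, their duals are 0.
Dual feasibility on the basic columns requires 1·y_airtime + 4·y_design = 41.5, 4·y_airtime + 1·y_design = 46.
This yields shadow prices y_airtime = 9.5, y_design = 8.
Shadow price of design = 8.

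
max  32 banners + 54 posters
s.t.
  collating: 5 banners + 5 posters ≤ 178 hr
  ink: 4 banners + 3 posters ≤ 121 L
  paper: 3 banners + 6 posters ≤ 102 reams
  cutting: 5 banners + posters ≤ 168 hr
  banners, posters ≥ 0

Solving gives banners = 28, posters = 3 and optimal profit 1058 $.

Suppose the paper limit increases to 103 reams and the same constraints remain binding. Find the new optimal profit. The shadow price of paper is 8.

1066

Δb = 1, so new z* = 1058 + (8)·(1) = 1058 + 8 = 1066.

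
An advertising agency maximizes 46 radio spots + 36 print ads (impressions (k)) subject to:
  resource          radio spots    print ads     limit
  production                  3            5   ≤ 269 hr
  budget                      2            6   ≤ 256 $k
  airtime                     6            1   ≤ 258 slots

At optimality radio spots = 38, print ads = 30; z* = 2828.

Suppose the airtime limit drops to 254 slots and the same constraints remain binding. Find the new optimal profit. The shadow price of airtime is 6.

2804

Δb = -4, so new z* = 2828 + (6)·(-4) = 2828 − 24 = 2804.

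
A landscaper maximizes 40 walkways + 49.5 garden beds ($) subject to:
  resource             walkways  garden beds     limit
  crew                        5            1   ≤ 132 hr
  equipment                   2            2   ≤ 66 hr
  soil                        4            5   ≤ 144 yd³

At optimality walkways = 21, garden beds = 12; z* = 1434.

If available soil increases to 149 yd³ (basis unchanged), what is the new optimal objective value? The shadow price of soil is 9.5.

Δb = 5, so new z* = 1434 + (9.5)·(5) = 1434 + 47.5 = 1481.5.

1481.5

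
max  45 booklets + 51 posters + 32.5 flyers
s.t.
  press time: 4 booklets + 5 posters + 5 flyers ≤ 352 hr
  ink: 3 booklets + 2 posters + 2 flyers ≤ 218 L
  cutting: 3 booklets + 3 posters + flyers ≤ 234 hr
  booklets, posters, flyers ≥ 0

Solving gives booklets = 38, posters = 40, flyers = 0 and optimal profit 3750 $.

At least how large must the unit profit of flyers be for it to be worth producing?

At the optimum: press time uses 352 of 352 (binding); ink uses 194 of 218 (slack = 24); cutting uses 234 of 234 (binding).
By complementary slackness, y = 0 for the non-binding constraint.
The binding rows give the dual system: 4·y_press time + 3·y_cutting = 45 and 5·y_press time + 3·y_cutting = 51.
→ y_press time = 6 and y_cutting = 7.
flyers enters the basis when its profit ≥ yᵀa₃ = 6·5 + 7·1 = 37.

37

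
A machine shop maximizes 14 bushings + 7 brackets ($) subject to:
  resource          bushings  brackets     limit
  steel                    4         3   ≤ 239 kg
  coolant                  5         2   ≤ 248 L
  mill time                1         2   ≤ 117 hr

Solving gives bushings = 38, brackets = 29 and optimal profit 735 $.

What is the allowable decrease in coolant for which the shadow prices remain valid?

29.4

Binding constraints: steel, coolant. The basis is B = [[4,3],[5,2]] with det -7.
Per unit decrease in coolant, x* moves by d = (-0.4286, 0.5714).
The basis stays optimal until mill time becomes binding; allowable decrease = 29.4 L.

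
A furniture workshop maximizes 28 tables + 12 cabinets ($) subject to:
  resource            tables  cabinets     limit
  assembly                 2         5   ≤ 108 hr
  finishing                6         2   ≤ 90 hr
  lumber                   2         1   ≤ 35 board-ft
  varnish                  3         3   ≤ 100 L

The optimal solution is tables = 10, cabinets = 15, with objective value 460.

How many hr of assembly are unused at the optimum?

assembly used = 2·10 + 5·15 = 95; slack = 108 − 95 = 13.

13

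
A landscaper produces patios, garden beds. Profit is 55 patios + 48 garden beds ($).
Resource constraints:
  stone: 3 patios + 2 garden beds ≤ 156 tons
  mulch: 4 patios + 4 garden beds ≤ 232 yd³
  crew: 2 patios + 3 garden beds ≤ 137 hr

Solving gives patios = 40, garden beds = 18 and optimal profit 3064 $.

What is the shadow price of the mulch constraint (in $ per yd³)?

8.5

Check each constraint at x*: stone 156/156 (tight); mulch 232/232 (tight); crew 134/137 (slack 3).
Slack constraints have shadow price 0 (complementary slackness).
Dual feasibility on the basic columns requires 3·y_stone + 4·y_mulch = 55, 2·y_stone + 4·y_mulch = 48.
This yields shadow prices y_stone = 7, y_mulch = 8.5.
Shadow price of mulch = 8.5.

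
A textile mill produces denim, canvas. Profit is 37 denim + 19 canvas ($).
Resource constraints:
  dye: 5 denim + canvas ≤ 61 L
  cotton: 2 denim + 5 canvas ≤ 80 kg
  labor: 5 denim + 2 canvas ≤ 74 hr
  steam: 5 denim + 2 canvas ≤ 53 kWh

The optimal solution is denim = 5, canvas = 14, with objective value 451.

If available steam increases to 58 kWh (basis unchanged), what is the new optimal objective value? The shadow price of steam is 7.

486

Δb = 5, so new z* = 451 + (7)·(5) = 451 + 35 = 486.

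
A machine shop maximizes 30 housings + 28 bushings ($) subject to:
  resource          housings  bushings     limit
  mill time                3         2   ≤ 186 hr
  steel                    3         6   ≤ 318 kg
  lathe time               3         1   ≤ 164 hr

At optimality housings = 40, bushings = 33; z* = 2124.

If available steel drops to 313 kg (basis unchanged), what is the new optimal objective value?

Binding: mill time and steel. Non-binding: lathe time (11 unused).
By complementary slackness, y = 0 for the non-binding constraint.
From A_Bᵀ y = c: 3·y_mill time + 3·y_steel = 30; 2·y_mill time + 6·y_steel = 28.
This yields shadow prices y_mill time = 8, y_steel = 2.
Δz = y_steel·Δb = 2 × (-5) = -10, so new z* = 2124 − 10 = 2114.

2114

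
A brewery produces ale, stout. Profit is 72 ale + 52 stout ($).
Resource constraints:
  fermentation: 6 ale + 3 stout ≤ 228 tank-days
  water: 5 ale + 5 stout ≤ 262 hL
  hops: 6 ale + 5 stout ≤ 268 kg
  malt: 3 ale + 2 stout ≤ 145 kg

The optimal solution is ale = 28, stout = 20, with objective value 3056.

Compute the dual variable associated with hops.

At the optimum: fermentation uses 228 of 228 (binding); water uses 240 of 262 (slack = 22); hops uses 268 of 268 (binding); malt uses 124 of 145 (slack = 21).
Since water, malt are not tight, their duals are 0.
Dual feasibility on the basic columns requires 6·y_fermentation + 6·y_hops = 72, 3·y_fermentation + 5·y_hops = 52.
Solving: y_fermentation = 4, y_hops = 8.
Shadow price of hops = 8.

8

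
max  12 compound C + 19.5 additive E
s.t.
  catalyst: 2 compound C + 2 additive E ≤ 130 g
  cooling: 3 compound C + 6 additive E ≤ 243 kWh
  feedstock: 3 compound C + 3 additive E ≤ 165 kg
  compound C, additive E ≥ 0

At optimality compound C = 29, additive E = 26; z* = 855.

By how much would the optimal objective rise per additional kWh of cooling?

Check each constraint at x*: catalyst 110/130 (slack 20); cooling 243/243 (tight); feedstock 165/165 (tight).
Since catalyst is not tight, its dual is 0.
From A_Bᵀ y = c: 3·y_cooling + 3·y_feedstock = 12; 6·y_cooling + 3·y_feedstock = 19.5.
Solving: y_cooling = 2.5, y_feedstock = 1.5.
Shadow price of cooling = 2.5.

2.5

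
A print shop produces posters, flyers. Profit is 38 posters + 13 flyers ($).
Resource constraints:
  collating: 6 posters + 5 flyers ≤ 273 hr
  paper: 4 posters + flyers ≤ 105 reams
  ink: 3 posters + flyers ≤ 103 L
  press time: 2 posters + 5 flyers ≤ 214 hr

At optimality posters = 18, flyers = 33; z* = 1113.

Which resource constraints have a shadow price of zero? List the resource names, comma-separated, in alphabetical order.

collating: 273/273 (binding)
paper: 105/105 (binding)
ink: 87/103 (slack 16)
press time: 201/214 (slack 13)
By complementary slackness, a constraint with positive slack has shadow price 0 → ink, press time.

ink, press time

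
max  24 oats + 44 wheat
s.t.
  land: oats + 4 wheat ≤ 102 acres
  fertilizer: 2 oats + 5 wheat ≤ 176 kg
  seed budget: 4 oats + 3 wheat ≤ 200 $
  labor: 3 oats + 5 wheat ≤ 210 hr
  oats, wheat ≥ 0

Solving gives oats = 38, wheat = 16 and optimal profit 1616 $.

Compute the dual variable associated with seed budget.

Check each constraint at x*: land 102/102 (tight); fertilizer 156/176 (slack 20); seed budget 200/200 (tight); labor 194/210 (slack 16).
Slack constraints have shadow price 0 (complementary slackness).
Dual feasibility on the basic columns requires 1·y_land + 4·y_seed budget = 24, 4·y_land + 3·y_seed budget = 44.
→ y_land = 8 and y_seed budget = 4.
Shadow price of seed budget = 4.

4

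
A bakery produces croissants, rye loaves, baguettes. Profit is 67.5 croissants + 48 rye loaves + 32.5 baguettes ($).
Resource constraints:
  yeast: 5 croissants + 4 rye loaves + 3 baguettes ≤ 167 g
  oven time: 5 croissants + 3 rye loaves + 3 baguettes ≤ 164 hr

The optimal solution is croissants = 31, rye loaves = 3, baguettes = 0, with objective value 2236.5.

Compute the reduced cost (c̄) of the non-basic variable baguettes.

At the optimum: yeast uses 167 of 167 (binding); oven time uses 164 of 164 (binding).
The binding rows give the dual system: 5·y_yeast + 5·y_oven time = 67.5 and 4·y_yeast + 3·y_oven time = 48.
This yields shadow prices y_yeast = 7.5, y_oven time = 6.
Reduced cost of baguettes: c₃ − yᵀa₃ = 32.5 − (7.5·3 + 6·3) = 32.5 − 40.5 = -8.

-8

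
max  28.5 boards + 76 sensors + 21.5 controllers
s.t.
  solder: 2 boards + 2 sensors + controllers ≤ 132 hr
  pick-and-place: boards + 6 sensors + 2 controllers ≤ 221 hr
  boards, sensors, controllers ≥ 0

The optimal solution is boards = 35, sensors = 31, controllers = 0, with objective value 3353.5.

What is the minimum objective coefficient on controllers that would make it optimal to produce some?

Both solder and pick-and-place are binding at x*.
Dual feasibility on the basic columns requires 2·y_solder + 1·y_pick-and-place = 28.5, 2·y_solder + 6·y_pick-and-place = 76.
→ y_solder = 9.5 and y_pick-and-place = 9.5.
controllers enters the basis when its profit ≥ yᵀa₃ = 9.5·1 + 9.5·2 = 28.5.

28.5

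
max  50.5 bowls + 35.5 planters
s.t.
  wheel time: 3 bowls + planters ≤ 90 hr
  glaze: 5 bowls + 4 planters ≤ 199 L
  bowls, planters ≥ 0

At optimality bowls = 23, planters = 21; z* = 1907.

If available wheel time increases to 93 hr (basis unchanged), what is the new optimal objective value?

1917.5

Check each constraint at x*: wheel time 90/90 (tight); glaze 199/199 (tight).
Dual feasibility on the basic columns requires 3·y_wheel time + 5·y_glaze = 50.5, 1·y_wheel time + 4·y_glaze = 35.5.
Solving: y_wheel time = 3.5, y_glaze = 8.
Δz = y_wheel time·Δb = 3.5 × (3) = 10.5, so new z* = 1907 + 10.5 = 1917.5.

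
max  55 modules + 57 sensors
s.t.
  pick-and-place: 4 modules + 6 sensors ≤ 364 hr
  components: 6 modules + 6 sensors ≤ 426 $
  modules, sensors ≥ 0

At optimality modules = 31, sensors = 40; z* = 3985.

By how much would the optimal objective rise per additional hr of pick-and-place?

Both pick-and-place and components are binding at x*.
The binding rows give the dual system: 4·y_pick-and-place + 6·y_components = 55 and 6·y_pick-and-place + 6·y_components = 57.
→ y_pick-and-place = 1 and y_components = 8.5.
Shadow price of pick-and-place = 1.

1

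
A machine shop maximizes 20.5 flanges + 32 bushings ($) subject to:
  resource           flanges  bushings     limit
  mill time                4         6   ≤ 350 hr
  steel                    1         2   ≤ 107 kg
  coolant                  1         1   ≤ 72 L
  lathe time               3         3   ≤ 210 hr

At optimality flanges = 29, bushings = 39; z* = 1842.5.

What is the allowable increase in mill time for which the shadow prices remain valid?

4

Binding constraints: mill time, steel. The basis is B = [[4,6],[1,2]] with det 2.
Per unit increase in mill time, x* moves by d = (1, -0.5).
The basis stays optimal until lathe time becomes binding; allowable increase = 4 hr.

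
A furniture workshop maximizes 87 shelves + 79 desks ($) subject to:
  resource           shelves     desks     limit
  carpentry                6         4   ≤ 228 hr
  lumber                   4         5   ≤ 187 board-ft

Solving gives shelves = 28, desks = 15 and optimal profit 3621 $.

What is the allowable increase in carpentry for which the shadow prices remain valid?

Binding constraints: carpentry, lumber. The basis is B = [[6,4],[4,5]] with det 14.
Per unit increase in carpentry, x* moves by d = (0.3571, -0.2857).
The basis stays optimal until desks reaches 0; allowable increase = 52.5 hr.

52.5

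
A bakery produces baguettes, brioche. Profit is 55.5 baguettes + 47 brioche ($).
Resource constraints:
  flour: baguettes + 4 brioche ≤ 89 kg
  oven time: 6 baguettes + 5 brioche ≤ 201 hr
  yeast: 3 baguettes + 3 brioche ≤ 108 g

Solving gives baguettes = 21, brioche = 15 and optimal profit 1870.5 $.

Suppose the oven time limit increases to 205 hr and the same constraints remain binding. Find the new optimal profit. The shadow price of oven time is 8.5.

1904.5

Δb = 4, so new z* = 1870.5 + (8.5)·(4) = 1870.5 + 34 = 1904.5.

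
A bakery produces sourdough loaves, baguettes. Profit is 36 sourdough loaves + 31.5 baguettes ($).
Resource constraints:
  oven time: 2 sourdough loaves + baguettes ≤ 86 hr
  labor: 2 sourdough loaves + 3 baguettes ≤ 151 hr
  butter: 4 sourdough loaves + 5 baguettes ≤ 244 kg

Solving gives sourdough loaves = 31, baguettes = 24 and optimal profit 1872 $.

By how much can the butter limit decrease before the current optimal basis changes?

72

Binding constraints: oven time, butter. The basis is B = [[2,1],[4,5]] with det 6.
Per unit decrease in butter, x* moves by d = (0.1667, -0.3333).
The basis stays optimal until baguettes reaches 0; allowable decrease = 72 kg.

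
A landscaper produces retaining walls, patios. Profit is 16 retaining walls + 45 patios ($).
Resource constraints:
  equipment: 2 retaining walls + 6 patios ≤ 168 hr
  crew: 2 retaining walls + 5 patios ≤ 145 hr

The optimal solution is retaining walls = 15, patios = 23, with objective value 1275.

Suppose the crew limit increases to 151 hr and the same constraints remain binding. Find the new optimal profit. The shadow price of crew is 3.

1293

Δb = 6, so new z* = 1275 + (3)·(6) = 1275 + 18 = 1293.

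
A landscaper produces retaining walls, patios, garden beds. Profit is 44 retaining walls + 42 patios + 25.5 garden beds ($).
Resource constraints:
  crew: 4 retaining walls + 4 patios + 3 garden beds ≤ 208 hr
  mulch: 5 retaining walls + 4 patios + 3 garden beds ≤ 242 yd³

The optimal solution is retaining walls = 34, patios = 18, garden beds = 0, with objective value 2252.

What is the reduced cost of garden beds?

-6

At the optimum: crew uses 208 of 208 (binding); mulch uses 242 of 242 (binding).
Dual feasibility on the basic columns requires 4·y_crew + 5·y_mulch = 44, 4·y_crew + 4·y_mulch = 42.
→ y_crew = 8.5 and y_mulch = 2.
Reduced cost of garden beds: c₃ − yᵀa₃ = 25.5 − (8.5·3 + 2·3) = 25.5 − 31.5 = -6.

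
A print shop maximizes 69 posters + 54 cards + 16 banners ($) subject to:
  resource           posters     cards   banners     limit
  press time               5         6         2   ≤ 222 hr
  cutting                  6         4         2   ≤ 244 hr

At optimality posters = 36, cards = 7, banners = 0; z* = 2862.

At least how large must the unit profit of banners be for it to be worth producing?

Both press time and cutting are binding at x*.
Dual feasibility on the basic columns requires 5·y_press time + 6·y_cutting = 69, 6·y_press time + 4·y_cutting = 54.
Solving: y_press time = 3, y_cutting = 9.
banners enters the basis when its profit ≥ yᵀa₃ = 3·2 + 9·2 = 24.

24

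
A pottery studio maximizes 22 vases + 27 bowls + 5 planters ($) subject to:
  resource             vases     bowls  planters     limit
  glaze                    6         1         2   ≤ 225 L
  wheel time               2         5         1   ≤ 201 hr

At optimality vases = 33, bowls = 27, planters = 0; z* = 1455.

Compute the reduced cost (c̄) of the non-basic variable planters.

-4

Both glaze and wheel time are binding at x*.
The binding rows give the dual system: 6·y_glaze + 2·y_wheel time = 22 and 1·y_glaze + 5·y_wheel time = 27.
Solving: y_glaze = 2, y_wheel time = 5.
Reduced cost of planters: c₃ − yᵀa₃ = 5 − (2·2 + 5·1) = 5 − 9 = -4.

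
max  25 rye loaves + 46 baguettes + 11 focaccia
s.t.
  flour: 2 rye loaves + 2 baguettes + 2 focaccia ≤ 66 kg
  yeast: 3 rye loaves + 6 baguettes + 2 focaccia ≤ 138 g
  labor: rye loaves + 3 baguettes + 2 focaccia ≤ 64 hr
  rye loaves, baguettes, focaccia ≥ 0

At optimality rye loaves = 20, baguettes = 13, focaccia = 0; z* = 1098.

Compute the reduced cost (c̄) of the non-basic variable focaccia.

Check each constraint at x*: flour 66/66 (tight); yeast 138/138 (tight); labor 59/64 (slack 5).
Since labor is not tight, its dual is 0.
From A_Bᵀ y = c: 2·y_flour + 3·y_yeast = 25; 2·y_flour + 6·y_yeast = 46.
→ y_flour = 2 and y_yeast = 7.
Reduced cost of focaccia: c₃ − yᵀa₃ = 11 − (2·2 + 7·2) = 11 − 18 = -7.

-7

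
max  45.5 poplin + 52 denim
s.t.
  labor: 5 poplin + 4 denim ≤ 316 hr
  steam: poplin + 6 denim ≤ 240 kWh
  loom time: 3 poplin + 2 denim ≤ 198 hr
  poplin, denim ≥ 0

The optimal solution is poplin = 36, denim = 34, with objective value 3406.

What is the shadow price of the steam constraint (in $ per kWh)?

At the optimum: labor uses 316 of 316 (binding); steam uses 240 of 240 (binding); loom time uses 176 of 198 (slack = 22).
By complementary slackness, y = 0 for the non-binding constraint.
From A_Bᵀ y = c: 5·y_labor + 1·y_steam = 45.5; 4·y_labor + 6·y_steam = 52.
This yields shadow prices y_labor = 8.5, y_steam = 3.
Shadow price of steam = 3.

3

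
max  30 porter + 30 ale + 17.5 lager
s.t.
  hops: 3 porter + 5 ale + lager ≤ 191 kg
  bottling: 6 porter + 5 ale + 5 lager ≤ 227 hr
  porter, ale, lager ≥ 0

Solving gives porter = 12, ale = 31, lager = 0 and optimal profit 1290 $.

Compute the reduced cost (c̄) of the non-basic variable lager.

At the optimum: hops uses 191 of 191 (binding); bottling uses 227 of 227 (binding).
Dual feasibility on the basic columns requires 3·y_hops + 6·y_bottling = 30, 5·y_hops + 5·y_bottling = 30.
→ y_hops = 2 and y_bottling = 4.
Reduced cost of lager: c₃ − yᵀa₃ = 17.5 − (2·1 + 4·5) = 17.5 − 22 = -4.5.

-4.5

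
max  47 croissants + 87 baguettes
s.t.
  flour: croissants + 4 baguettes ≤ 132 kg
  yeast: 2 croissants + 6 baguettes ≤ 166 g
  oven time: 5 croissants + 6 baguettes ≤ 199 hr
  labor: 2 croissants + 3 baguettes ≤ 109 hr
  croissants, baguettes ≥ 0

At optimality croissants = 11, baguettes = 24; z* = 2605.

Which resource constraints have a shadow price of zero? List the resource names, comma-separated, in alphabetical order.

flour: 107/132 (slack 25)
yeast: 166/166 (binding)
oven time: 199/199 (binding)
labor: 94/109 (slack 15)
By complementary slackness, a constraint with positive slack has shadow price 0 → flour, labor.

flour, labor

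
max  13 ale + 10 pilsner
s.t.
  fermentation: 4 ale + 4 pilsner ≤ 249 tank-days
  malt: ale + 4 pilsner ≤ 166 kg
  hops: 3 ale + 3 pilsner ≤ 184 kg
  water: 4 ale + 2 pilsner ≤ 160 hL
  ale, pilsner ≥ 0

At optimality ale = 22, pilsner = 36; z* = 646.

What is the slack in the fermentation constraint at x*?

17

fermentation used = 4·22 + 4·36 = 232; slack = 249 − 232 = 17.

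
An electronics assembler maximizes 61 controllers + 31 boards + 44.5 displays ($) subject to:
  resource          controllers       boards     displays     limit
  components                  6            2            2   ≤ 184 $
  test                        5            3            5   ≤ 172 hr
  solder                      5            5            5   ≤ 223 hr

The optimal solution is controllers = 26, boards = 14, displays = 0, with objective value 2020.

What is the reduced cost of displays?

Binding: components and test. Non-binding: solder (23 unused).
By complementary slackness, y = 0 for the non-binding constraint.
The binding rows give the dual system: 6·y_components + 5·y_test = 61 and 2·y_components + 3·y_test = 31.
This yields shadow prices y_components = 3.5, y_test = 8.
Reduced cost of displays: c₃ − yᵀa₃ = 44.5 − (3.5·2 + 8·5) = 44.5 − 47 = -2.5.

-2.5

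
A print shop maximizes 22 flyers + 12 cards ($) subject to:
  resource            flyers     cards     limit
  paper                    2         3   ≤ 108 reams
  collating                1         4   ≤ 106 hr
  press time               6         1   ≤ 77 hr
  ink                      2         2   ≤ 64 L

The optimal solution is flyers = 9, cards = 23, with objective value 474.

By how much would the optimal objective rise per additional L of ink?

5

At the optimum: paper uses 87 of 108 (slack = 21); collating uses 101 of 106 (slack = 5); press time uses 77 of 77 (binding); ink uses 64 of 64 (binding).
By complementary slackness, y = 0 for the non-binding constraints.
The binding rows give the dual system: 6·y_press time + 2·y_ink = 22 and 1·y_press time + 2·y_ink = 12.
This yields shadow prices y_press time = 2, y_ink = 5.
Shadow price of ink = 5.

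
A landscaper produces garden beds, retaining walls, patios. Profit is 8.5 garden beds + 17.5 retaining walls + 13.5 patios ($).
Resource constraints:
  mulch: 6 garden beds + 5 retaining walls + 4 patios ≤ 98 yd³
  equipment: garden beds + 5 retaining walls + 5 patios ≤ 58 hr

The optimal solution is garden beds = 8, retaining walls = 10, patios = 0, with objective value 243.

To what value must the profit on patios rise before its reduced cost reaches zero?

16.5

At the optimum: mulch uses 98 of 98 (binding); equipment uses 58 of 58 (binding).
The binding rows give the dual system: 6·y_mulch + 1·y_equipment = 8.5 and 5·y_mulch + 5·y_equipment = 17.5.
→ y_mulch = 1 and y_equipment = 2.5.
patios enters the basis when its profit ≥ yᵀa₃ = 1·4 + 2.5·5 = 16.5.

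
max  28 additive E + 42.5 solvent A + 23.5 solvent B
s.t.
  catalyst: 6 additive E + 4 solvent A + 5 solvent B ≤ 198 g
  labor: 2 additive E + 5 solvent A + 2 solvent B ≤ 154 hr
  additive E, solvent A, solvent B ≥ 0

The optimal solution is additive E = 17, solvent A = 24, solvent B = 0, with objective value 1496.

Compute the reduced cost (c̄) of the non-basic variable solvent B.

Both catalyst and labor are binding at x*.
From A_Bᵀ y = c: 6·y_catalyst + 2·y_labor = 28; 4·y_catalyst + 5·y_labor = 42.5.
Solving: y_catalyst = 2.5, y_labor = 6.5.
Reduced cost of solvent B: c₃ − yᵀa₃ = 23.5 − (2.5·5 + 6.5·2) = 23.5 − 25.5 = -2.

-2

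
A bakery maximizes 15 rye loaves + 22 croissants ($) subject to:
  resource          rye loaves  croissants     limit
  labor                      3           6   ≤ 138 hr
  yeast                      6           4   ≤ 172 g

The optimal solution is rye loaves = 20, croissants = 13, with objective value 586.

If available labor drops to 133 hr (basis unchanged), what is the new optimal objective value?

Both labor and yeast are binding at x*.
From A_Bᵀ y = c: 3·y_labor + 6·y_yeast = 15; 6·y_labor + 4·y_yeast = 22.
→ y_labor = 3 and y_yeast = 1.
Δz = y_labor·Δb = 3 × (-5) = -15, so new z* = 586 − 15 = 571.

571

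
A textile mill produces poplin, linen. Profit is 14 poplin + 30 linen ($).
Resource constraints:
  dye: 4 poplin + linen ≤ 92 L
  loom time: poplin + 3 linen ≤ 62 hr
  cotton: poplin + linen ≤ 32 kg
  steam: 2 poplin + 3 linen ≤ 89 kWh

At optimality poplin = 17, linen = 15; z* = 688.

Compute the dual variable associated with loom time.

8

At the optimum: dye uses 83 of 92 (slack = 9); loom time uses 62 of 62 (binding); cotton uses 32 of 32 (binding); steam uses 79 of 89 (slack = 10).
Since dye, steam are not tight, their duals are 0.
The binding rows give the dual system: 1·y_loom time + 1·y_cotton = 14 and 3·y_loom time + 1·y_cotton = 30.
→ y_loom time = 8 and y_cotton = 6.
Shadow price of loom time = 8.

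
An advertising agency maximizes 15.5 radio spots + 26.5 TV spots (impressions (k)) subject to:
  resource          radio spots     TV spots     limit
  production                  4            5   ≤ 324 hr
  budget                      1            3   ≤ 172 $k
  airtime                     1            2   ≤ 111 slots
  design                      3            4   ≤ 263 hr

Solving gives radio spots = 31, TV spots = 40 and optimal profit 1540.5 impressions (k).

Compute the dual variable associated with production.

Binding: production and airtime. Non-binding: budget (21 unused), design (10 unused).
Slack constraints have shadow price 0 (complementary slackness).
From A_Bᵀ y = c: 4·y_production + 1·y_airtime = 15.5; 5·y_production + 2·y_airtime = 26.5.
→ y_production = 1.5 and y_airtime = 9.5.
Shadow price of production = 1.5.

1.5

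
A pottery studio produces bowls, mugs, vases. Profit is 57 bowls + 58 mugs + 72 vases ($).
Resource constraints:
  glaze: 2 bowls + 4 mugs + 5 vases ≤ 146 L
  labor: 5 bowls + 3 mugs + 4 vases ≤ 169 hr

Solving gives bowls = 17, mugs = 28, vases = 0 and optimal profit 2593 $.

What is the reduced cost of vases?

-2.5

At the optimum: glaze uses 146 of 146 (binding); labor uses 169 of 169 (binding).
From A_Bᵀ y = c: 2·y_glaze + 5·y_labor = 57; 4·y_glaze + 3·y_labor = 58.
Solving: y_glaze = 8.5, y_labor = 8.
Reduced cost of vases: c₃ − yᵀa₃ = 72 − (8.5·5 + 8·4) = 72 − 74.5 = -2.5.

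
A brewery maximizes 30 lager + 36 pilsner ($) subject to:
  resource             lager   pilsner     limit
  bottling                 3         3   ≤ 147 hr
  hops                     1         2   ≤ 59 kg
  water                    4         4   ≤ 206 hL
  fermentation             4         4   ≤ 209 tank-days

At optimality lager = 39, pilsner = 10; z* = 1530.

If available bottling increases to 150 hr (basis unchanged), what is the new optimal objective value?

1554

At the optimum: bottling uses 147 of 147 (binding); hops uses 59 of 59 (binding); water uses 196 of 206 (slack = 10); fermentation uses 196 of 209 (slack = 13).
Slack constraints have shadow price 0 (complementary slackness).
The binding rows give the dual system: 3·y_bottling + 1·y_hops = 30 and 3·y_bottling + 2·y_hops = 36.
→ y_bottling = 8 and y_hops = 6.
Δz = y_bottling·Δb = 8 × (3) = 24, so new z* = 1530 + 24 = 1554.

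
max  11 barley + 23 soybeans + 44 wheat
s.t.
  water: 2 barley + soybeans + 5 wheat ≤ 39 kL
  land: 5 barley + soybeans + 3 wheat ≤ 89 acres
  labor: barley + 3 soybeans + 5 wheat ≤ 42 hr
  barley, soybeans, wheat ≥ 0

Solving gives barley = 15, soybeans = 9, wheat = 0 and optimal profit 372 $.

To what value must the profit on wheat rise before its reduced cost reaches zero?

Binding: water and labor. Non-binding: land (5 unused).
Slack constraints have shadow price 0 (complementary slackness).
Dual feasibility on the basic columns requires 2·y_water + 1·y_labor = 11, 1·y_water + 3·y_labor = 23.
→ y_water = 2 and y_labor = 7.
wheat enters the basis when its profit ≥ yᵀa₃ = 2·5 + 7·5 = 45.

45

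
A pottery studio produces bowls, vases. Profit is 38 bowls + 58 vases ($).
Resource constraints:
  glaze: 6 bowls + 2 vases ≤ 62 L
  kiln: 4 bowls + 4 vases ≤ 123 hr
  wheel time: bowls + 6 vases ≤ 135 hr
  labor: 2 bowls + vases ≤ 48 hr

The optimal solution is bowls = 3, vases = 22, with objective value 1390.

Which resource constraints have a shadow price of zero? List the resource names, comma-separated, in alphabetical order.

kiln, labor

glaze: 62/62 (binding)
kiln: 100/123 (slack 23)
wheel time: 135/135 (binding)
labor: 28/48 (slack 20)
By complementary slackness, a constraint with positive slack has shadow price 0 → kiln, labor.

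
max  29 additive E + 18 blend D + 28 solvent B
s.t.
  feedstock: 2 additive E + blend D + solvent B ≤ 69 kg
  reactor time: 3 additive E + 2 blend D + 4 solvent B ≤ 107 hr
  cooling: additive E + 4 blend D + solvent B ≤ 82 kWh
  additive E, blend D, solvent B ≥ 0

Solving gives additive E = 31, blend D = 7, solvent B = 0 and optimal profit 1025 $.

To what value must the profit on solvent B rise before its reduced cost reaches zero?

32

Check each constraint at x*: feedstock 69/69 (tight); reactor time 107/107 (tight); cooling 59/82 (slack 23).
By complementary slackness, y = 0 for the non-binding constraint.
The binding rows give the dual system: 2·y_feedstock + 3·y_reactor time = 29 and 1·y_feedstock + 2·y_reactor time = 18.
Solving: y_feedstock = 4, y_reactor time = 7.
solvent B enters the basis when its profit ≥ yᵀa₃ = 4·1 + 7·4 = 32.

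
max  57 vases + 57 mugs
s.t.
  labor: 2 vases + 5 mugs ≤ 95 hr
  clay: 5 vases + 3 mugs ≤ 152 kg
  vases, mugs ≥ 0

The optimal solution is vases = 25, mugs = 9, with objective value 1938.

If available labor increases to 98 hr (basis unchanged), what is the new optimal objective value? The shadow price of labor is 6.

1956

Δb = 3, so new z* = 1938 + (6)·(3) = 1938 + 18 = 1956.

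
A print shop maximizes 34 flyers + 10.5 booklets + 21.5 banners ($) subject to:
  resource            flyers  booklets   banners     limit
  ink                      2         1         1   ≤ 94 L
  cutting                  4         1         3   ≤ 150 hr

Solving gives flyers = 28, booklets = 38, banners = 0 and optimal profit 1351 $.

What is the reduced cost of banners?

-2

Check each constraint at x*: ink 94/94 (tight); cutting 150/150 (tight).
Dual feasibility on the basic columns requires 2·y_ink + 4·y_cutting = 34, 1·y_ink + 1·y_cutting = 10.5.
Solving: y_ink = 4, y_cutting = 6.5.
Reduced cost of banners: c₃ − yᵀa₃ = 21.5 − (4·1 + 6.5·3) = 21.5 − 23.5 = -2.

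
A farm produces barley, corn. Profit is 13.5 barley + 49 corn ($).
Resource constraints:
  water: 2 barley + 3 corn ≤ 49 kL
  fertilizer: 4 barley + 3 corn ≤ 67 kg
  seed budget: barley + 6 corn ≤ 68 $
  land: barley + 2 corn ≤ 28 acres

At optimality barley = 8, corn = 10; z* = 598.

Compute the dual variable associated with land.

Binding: seed budget and land. Non-binding: water (3 unused), fertilizer (5 unused).
Slack constraints have shadow price 0 (complementary slackness).
From A_Bᵀ y = c: 1·y_seed budget + 1·y_land = 13.5; 6·y_seed budget + 2·y_land = 49.
→ y_seed budget = 5.5 and y_land = 8.
Shadow price of land = 8.

8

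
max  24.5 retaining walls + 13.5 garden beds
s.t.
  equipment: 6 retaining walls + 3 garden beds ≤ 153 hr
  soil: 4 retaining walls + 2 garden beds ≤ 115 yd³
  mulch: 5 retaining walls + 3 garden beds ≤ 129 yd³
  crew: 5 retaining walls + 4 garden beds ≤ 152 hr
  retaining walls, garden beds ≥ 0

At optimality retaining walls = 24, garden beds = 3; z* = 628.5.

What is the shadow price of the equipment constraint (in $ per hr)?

Binding: equipment and mulch. Non-binding: soil (13 unused), crew (20 unused).
Since soil, crew are not tight, their duals are 0.
Dual feasibility on the basic columns requires 6·y_equipment + 5·y_mulch = 24.5, 3·y_equipment + 3·y_mulch = 13.5.
Solving: y_equipment = 2, y_mulch = 2.5.
Shadow price of equipment = 2.

2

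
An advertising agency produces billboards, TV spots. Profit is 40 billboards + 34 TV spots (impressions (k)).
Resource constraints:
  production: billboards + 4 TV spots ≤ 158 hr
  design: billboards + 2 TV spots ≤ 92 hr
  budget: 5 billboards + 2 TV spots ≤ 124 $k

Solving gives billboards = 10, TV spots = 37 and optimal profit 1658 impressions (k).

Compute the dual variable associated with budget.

7

Binding: production and budget. Non-binding: design (8 unused).
Since design is not tight, its dual is 0.
Dual feasibility on the basic columns requires 1·y_production + 5·y_budget = 40, 4·y_production + 2·y_budget = 34.
→ y_production = 5 and y_budget = 7.
Shadow price of budget = 7.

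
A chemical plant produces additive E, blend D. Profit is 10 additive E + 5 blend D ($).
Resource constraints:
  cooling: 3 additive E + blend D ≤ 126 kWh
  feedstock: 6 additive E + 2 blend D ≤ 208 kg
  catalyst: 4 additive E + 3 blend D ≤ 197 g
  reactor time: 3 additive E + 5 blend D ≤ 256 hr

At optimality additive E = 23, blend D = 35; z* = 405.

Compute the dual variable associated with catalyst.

1

Binding: feedstock and catalyst. Non-binding: cooling (22 unused), reactor time (12 unused).
Slack constraints have shadow price 0 (complementary slackness).
Dual feasibility on the basic columns requires 6·y_feedstock + 4·y_catalyst = 10, 2·y_feedstock + 3·y_catalyst = 5.
Solving: y_feedstock = 1, y_catalyst = 1.
Shadow price of catalyst = 1.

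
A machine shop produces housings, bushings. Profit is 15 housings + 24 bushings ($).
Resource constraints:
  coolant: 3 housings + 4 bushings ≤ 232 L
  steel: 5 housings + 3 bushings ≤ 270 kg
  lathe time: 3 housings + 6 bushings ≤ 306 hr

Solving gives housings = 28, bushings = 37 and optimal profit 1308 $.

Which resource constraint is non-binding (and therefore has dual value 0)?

coolant: 232/232 (binding)
steel: 251/270 (slack 19)
lathe time: 306/306 (binding)
By complementary slackness, a constraint with positive slack has shadow price 0 → steel.

steel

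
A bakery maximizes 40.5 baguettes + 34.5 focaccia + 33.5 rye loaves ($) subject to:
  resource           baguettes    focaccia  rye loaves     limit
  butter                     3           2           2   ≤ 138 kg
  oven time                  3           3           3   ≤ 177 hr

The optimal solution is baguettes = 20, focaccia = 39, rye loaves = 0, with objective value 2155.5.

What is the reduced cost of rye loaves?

-1

At the optimum: butter uses 138 of 138 (binding); oven time uses 177 of 177 (binding).
From A_Bᵀ y = c: 3·y_butter + 3·y_oven time = 40.5; 2·y_butter + 3·y_oven time = 34.5.
→ y_butter = 6 and y_oven time = 7.5.
Reduced cost of rye loaves: c₃ − yᵀa₃ = 33.5 − (6·2 + 7.5·3) = 33.5 − 34.5 = -1.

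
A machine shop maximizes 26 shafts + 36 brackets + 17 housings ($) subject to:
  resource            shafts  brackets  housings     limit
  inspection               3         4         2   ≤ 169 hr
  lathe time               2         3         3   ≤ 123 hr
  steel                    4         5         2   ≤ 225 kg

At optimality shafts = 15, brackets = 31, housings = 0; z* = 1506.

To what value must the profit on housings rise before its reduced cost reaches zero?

24

At the optimum: inspection uses 169 of 169 (binding); lathe time uses 123 of 123 (binding); steel uses 215 of 225 (slack = 10).
By complementary slackness, y = 0 for the non-binding constraint.
From A_Bᵀ y = c: 3·y_inspection + 2·y_lathe time = 26; 4·y_inspection + 3·y_lathe time = 36.
Solving: y_inspection = 6, y_lathe time = 4.
housings enters the basis when its profit ≥ yᵀa₃ = 6·2 + 4·3 = 24.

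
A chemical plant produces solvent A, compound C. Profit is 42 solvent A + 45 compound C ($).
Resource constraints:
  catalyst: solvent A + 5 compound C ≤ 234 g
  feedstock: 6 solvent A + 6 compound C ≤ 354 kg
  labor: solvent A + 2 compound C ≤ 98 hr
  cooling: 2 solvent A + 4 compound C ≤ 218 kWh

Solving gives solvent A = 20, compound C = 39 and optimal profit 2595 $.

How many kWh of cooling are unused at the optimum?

22

cooling used = 2·20 + 4·39 = 196; slack = 218 − 196 = 22.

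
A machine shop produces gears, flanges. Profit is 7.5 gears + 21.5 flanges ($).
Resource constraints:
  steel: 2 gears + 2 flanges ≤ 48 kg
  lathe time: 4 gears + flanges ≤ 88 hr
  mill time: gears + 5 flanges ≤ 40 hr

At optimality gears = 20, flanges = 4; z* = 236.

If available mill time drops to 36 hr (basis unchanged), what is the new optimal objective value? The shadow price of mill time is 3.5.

222

Δb = -4, so new z* = 236 + (3.5)·(-4) = 236 − 14 = 222.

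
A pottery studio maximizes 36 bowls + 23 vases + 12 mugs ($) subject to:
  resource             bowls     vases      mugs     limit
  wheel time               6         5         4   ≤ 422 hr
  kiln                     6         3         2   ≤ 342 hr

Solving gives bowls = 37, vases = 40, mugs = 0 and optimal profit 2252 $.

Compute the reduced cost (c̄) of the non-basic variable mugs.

-5

Both wheel time and kiln are binding at x*.
Dual feasibility on the basic columns requires 6·y_wheel time + 6·y_kiln = 36, 5·y_wheel time + 3·y_kiln = 23.
Solving: y_wheel time = 2.5, y_kiln = 3.5.
Reduced cost of mugs: c₃ − yᵀa₃ = 12 − (2.5·4 + 3.5·2) = 12 − 17 = -5.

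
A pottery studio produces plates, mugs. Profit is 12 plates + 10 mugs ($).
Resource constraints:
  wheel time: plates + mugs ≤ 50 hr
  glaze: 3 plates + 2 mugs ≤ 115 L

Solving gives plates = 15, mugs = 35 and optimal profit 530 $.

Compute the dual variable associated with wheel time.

Check each constraint at x*: wheel time 50/50 (tight); glaze 115/115 (tight).
Dual feasibility on the basic columns requires 1·y_wheel time + 3·y_glaze = 12, 1·y_wheel time + 2·y_glaze = 10.
→ y_wheel time = 6 and y_glaze = 2.
Shadow price of wheel time = 6.

6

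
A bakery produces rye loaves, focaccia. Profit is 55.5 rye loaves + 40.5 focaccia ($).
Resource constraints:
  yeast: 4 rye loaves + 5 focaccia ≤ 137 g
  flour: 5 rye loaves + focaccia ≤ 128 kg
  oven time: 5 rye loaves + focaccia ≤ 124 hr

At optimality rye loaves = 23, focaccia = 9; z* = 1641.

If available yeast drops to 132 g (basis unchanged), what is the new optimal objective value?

1606

At the optimum: yeast uses 137 of 137 (binding); flour uses 124 of 128 (slack = 4); oven time uses 124 of 124 (binding).
Since flour is not tight, its dual is 0.
Dual feasibility on the basic columns requires 4·y_yeast + 5·y_oven time = 55.5, 5·y_yeast + 1·y_oven time = 40.5.
Solving: y_yeast = 7, y_oven time = 5.5.
Δz = y_yeast·Δb = 7 × (-5) = -35, so new z* = 1641 − 35 = 1606.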